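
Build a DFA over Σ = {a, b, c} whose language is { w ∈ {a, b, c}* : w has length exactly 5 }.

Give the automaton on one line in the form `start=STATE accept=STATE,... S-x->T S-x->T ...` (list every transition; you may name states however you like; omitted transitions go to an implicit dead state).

start=S0 accept=S5 S0-a->S1 S0-b->S1 S0-c->S1 S1-a->S2 S1-b->S2 S1-c->S2 S2-a->S3 S2-b->S3 S2-c->S3 S3-a->S4 S3-b->S4 S3-c->S4 S4-a->S5 S4-b->S5 S4-c->S5 S5-a->S6 S5-b->S6 S5-c->S6 S6-a->S6 S6-b->S6 S6-c->S6

We only need to distinguish lengths 0, 1, …, 5, and '>5'. Chain S0 → S1 → S2 → S3 → S4 → S5 → S6 on every symbol, with S6 looping. Accepting states: {S5}.
A 7-state machine:
        a   b   c  
>  S0   S1  S1  S1 
   S1   S2  S2  S2 
   S2   S3  S3  S3 
   S3   S4  S4  S4 
   S4   S5  S5  S5 
 * S5   S6  S6  S6 
   S6   S6  S6  S6 
(> = start, * = accepting)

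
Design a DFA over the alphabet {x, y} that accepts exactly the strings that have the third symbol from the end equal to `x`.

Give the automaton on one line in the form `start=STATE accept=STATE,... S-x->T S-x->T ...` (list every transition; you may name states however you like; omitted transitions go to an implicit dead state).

start=q0 accept=q7,q8,q9,q10 q0-x->q1 q0-y->q2 q1-x->q3 q1-y->q4 q2-x->q5 q2-y->q6 q3-x->q7 q3-y->q8 q4-x->q9 q4-y->q10 q5-x->q11 q5-y->q12 q6-x->q13 q6-y->q14 q7-x->q7 q7-y->q8 q8-x->q9 q8-y->q10 q9-x->q11 q9-y->q12 q10-x->q13 q10-y->q14 q11-x->q7 q11-y->q8 q12-x->q9 q12-y->q10 q13-x->q11 q13-y->q12 q14-x->q13 q14-y->q14

Because acceptance depends on a position counted from the end, the machine has to buffer the most recent 3 symbols. Make each state the string of the last up-to-3 symbols read; on input `x` shift the window left and append `x`. Accept when the buffered window has length 3 and begins with `x`.
15 states suffice.
          x    y  
>  q0     q1   q2 
   q1     q3   q4 
   q2     q5   q6 
   q3     q7   q8 
   q4     q9  q10 
   q5    q11  q12 
   q6    q13  q14 
 * q7     q7   q8 
 * q8     q9  q10 
 * q9    q11  q12 
 * q10   q13  q14 
   q11    q7   q8 
   q12    q9  q10 
   q13   q11  q12 
   q14   q13  q14 
(> = start, * = accepting)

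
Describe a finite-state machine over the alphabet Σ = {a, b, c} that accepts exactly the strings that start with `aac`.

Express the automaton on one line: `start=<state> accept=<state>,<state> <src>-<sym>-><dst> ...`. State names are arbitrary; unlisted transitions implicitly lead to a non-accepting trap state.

Walk along `aac` while the input agrees: from q0 take `a` to q1, and so on. Any deviation drops to the rejecting sink q4. Once q3 is reached the prefix is confirmed and every continuation is accepted.
A 5-state machine:
        a   b   c  
>  q0   q1  q4  q4 
   q1   q2  q4  q4 
   q2   q4  q4  q3 
 * q3   q3  q3  q3 
   q4   q4  q4  q4 
(> = start, * = accepting)

start=q0 accept=q3 q0-a->q1 q0-b->q4 q0-c->q4 q1-a->q2 q1-b->q4 q1-c->q4 q2-a->q4 q2-b->q4 q2-c->q3 q3-a->q3 q3-b->q3 q3-c->q3 q4-a->q4 q4-b->q4 q4-c->q4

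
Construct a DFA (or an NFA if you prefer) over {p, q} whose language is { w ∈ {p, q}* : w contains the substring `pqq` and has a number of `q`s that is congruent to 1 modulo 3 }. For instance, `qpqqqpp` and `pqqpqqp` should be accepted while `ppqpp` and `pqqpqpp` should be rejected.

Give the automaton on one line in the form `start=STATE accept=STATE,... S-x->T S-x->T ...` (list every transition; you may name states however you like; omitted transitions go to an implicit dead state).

Run two small machines in parallel and take their product. One (4 states) tracks whether and how much of `pqq` has been seen; the other (3 states) tracks the count of `q`s modulo 3. Each combined state is a pair, one component from each; accept when both components accept.
          p    q  
>  S0     S1   S2 
   S1     S1   S3 
   S2     S4   S5 
   S3     S4   S6 
   S4     S4   S7 
   S5     S8   S0 
   S6     S6   S9 
   S7     S8   S9 
   S8     S8  S10 
   S9     S9  S11 
   S10    S1  S11 
 * S11   S11   S6 
(> = start, * = accepting)

start=S0 accept=S11 S0-p->S1 S0-q->S2 S1-p->S1 S1-q->S3 S2-p->S4 S2-q->S5 S3-p->S4 S3-q->S6 S4-p->S4 S4-q->S7 S5-p->S8 S5-q->S0 S6-p->S6 S6-q->S9 S7-p->S8 S7-q->S9 S8-p->S8 S8-q->S10 S9-p->S9 S9-q->S11 S10-p->S1 S10-q->S11 S11-p->S11 S11-q->S6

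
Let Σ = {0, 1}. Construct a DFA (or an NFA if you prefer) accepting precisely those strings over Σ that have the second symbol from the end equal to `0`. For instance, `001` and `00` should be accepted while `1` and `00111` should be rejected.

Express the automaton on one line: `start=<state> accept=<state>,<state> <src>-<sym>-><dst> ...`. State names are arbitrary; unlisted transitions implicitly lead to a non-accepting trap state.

start=q0 accept=q3,q4 q0-0->q1 q0-1->q2 q1-0->q3 q1-1->q4 q2-0->q5 q2-1->q6 q3-0->q3 q3-1->q4 q4-0->q5 q4-1->q6 q5-0->q3 q5-1->q4 q6-0->q5 q6-1->q6

A DFA must remember the last 2 symbols (since which symbol is second-to-last isn't known until the input ends). Use one state per possible window of the last ≤2 symbols; accept from those whose window starts with `0`.
        0   1  
>  q0   q1  q2 
   q1   q3  q4 
   q2   q5  q6 
 * q3   q3  q4 
 * q4   q5  q6 
   q5   q3  q4 
   q6   q5  q6 
(> = start, * = accepting)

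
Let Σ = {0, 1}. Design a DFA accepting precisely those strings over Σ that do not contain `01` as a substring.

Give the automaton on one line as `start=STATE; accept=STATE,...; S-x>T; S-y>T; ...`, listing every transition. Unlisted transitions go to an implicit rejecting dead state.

Track partial matches of the forbidden pattern `01`. State s2 is a dead state reached once `01` has occurred; every other state accepts. s0 means no part of `01` is currently matched.
3 states suffice.
        0   1  
>* s0   s1  s0 
 * s1   s1  s2 
   s2   s2  s2 
(> = start, * = accepting)

start=s0; accept=s0,s1; s0-0>s1; s0-1>s0; s1-0>s1; s1-1>s2; s2-0>s2; s2-1>s2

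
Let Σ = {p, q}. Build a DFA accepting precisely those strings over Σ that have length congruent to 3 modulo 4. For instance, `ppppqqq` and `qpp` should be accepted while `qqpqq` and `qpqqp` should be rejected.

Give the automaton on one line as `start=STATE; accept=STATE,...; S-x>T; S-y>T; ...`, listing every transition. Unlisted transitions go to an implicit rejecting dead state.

start=s0; accept=s3; s0-p>s1; s0-q>s1; s1-p>s2; s1-q>s2; s2-p>s3; s2-q>s3; s3-p>s0; s3-q>s0

Only the length mod 4 matters, so use a 4-cycle: from any state, every input symbol moves to the next state, wrapping s3 back to s0. Mark s3 accepting.
        p   q  
>  s0   s1  s1 
   s1   s2  s2 
   s2   s3  s3 
 * s3   s0  s0 
(> = start, * = accepting)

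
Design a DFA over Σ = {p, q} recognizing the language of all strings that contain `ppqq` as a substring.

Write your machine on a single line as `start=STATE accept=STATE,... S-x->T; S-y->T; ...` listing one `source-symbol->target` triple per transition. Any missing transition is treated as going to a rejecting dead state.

start=s0; accept=s4; s0-p->s1; s0-q->s0; s1-p->s2; s1-q->s0; s2-p->s2; s2-q->s3; s3-p->s1; s3-q->s4; s4-p->s4; s4-q->s4

States s0..s3 record the length of the longest prefix of `ppqq` that matches the current input suffix. Reaching s4 means `ppqq` has been seen, and we stay there forever. Accept from s4.
        p   q  
>  s0   s1  s0 
   s1   s2  s0 
   s2   s2  s3 
   s3   s1  s4 
 * s4   s4  s4 
(> = start, * = accepting)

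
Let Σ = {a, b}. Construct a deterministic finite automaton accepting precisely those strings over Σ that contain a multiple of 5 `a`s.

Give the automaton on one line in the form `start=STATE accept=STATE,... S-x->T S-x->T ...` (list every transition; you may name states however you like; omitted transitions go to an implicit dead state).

start=q0 accept=q0 q0-a->q1 q0-b->q0 q1-a->q2 q1-b->q1 q2-a->q3 q2-b->q2 q3-a->q4 q3-b->q3 q4-a->q0 q4-b->q4

Keep the running count of `a`s modulo 5: each `a` advances along the cycle q0 → q1 → q2 → q3 → q4 → q0 while other symbols loop. Accept at q0.
5 states suffice.
        a   b  
>* q0   q1  q0 
   q1   q2  q1 
   q2   q3  q2 
   q3   q4  q3 
   q4   q0  q4 
(> = start, * = accepting)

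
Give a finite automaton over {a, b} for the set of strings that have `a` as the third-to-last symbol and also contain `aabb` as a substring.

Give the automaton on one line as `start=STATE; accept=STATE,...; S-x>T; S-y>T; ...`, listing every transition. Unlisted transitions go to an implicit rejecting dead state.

Handle the two conditions separately and then intersect. The first has 15 states tracking the last 3 symbols read; the second has 5 states tracking whether and how much of `aabb` has been seen. A product state is a pair (one from each), accepting exactly when both do.
23 states suffice.
          a    b  
>  q0     q1   q2 
   q1     q3   q4 
   q2     q5   q6 
   q3     q7   q8 
   q4     q9  q10 
   q5    q11  q12 
   q6    q13  q14 
   q7     q7   q8 
   q8     q9  q15 
   q9    q11  q12 
   q10   q13  q14 
   q11    q7   q8 
   q12    q9  q10 
   q13   q11  q12 
   q14   q13  q14 
 * q15   q16  q17 
   q16   q18  q19 
   q17   q16  q17 
   q18   q20  q21 
   q19   q22  q15 
 * q20   q20  q21 
 * q21   q22  q15 
 * q22   q18  q19 
(> = start, * = accepting)

start=q0; accept=q15,q20,q21,q22; q0-a>q1; q0-b>q2; q1-a>q3; q1-b>q4; q2-a>q5; q2-b>q6; q3-a>q7; q3-b>q8; q4-a>q9; q4-b>q10; q5-a>q11; q5-b>q12; q6-a>q13; q6-b>q14; q7-a>q7; q7-b>q8; q8-a>q9; q8-b>q15; q9-a>q11; q9-b>q12; q10-a>q13; q10-b>q14; q11-a>q7; q11-b>q8; q12-a>q9; q12-b>q10; q13-a>q11; q13-b>q12; q14-a>q13; q14-b>q14; q15-a>q16; q15-b>q17; q16-a>q18; q16-b>q19; q17-a>q16; q17-b>q17; q18-a>q20; q18-b>q21; q19-a>q22; q19-b>q15; q20-a>q20; q20-b>q21; q21-a>q22; q21-b>q15; q22-a>q18; q22-b>q19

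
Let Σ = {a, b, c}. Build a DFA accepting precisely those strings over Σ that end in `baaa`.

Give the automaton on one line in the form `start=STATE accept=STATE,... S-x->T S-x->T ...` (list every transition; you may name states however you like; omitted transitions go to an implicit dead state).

Let each state record the length of the longest suffix of the input read so far that is also a prefix of `baaa`. s1 means the last symbol is `b`; s2 means the last 2 symbols are `ba`; s3 means the last 3 symbols are `baa`; s4 means the last 4 symbols are `baaa`. Accept only at s4, where the string currently ends in `baaa`.
        a   b   c  
>  s0   s0  s1  s0 
   s1   s2  s1  s0 
   s2   s3  s1  s0 
   s3   s4  s1  s0 
 * s4   s0  s1  s0 
(> = start, * = accepting)

start=s0 accept=s4 s0-a->s0 s0-b->s1 s0-c->s0 s1-a->s2 s1-b->s1 s1-c->s0 s2-a->s3 s2-b->s1 s2-c->s0 s3-a->s4 s3-b->s1 s3-c->s0 s4-a->s0 s4-b->s1 s4-c->s0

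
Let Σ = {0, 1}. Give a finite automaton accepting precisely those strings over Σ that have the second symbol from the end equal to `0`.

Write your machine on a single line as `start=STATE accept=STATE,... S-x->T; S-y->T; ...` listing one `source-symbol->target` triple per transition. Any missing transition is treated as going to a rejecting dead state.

start=S0; accept=S3,S4; S0-0->S1; S0-1->S2; S1-0->S3; S1-1->S4; S2-0->S5; S2-1->S6; S3-0->S3; S3-1->S4; S4-0->S5; S4-1->S6; S5-0->S3; S5-1->S4; S6-0->S5; S6-1->S6

A DFA must remember the last 2 symbols (since which symbol is second-to-last isn't known until the input ends). Use one state per possible window of the last ≤2 symbols; accept from those whose window starts with `0`.
With 7 states:
        0   1  
>  S0   S1  S2 
   S1   S3  S4 
   S2   S5  S6 
 * S3   S3  S4 
 * S4   S5  S6 
   S5   S3  S4 
   S6   S5  S6 
(> = start, * = accepting)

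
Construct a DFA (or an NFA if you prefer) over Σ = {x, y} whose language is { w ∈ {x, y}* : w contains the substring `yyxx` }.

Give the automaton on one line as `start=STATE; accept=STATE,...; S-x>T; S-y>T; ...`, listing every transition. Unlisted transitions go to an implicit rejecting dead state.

Track how much of `yyxx` has been matched so far: state A is no progress, E is the absorbing accept state reached once `yyxx` has occurred. Intermediate states record partial matches; on a mismatch, fall back to the longest reusable overlap.
       x  y 
>  A   A  B 
   B   A  C 
   C   D  C 
   D   E  B 
 * E   E  E 
(> = start, * = accepting)

start=A; accept=E; A-x>A; A-y>B; B-x>A; B-y>C; C-x>D; C-y>C; D-x>E; D-y>B; E-x>E; E-y>E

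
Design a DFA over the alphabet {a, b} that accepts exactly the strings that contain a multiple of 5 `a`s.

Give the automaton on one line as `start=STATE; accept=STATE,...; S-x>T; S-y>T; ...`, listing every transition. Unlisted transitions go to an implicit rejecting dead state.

start=q0; accept=q0; q0-a>q1; q0-b>q0; q1-a>q2; q1-b>q1; q2-a>q3; q2-b>q2; q3-a>q4; q3-b>q3; q4-a>q0; q4-b>q4

Keep the running count of `a`s modulo 5: each `a` advances along the cycle q0 → q1 → q2 → q3 → q4 → q0 while other symbols loop. Accept at q0.
        a   b  
>* q0   q1  q0 
   q1   q2  q1 
   q2   q3  q2 
   q3   q4  q3 
   q4   q0  q4 
(> = start, * = accepting)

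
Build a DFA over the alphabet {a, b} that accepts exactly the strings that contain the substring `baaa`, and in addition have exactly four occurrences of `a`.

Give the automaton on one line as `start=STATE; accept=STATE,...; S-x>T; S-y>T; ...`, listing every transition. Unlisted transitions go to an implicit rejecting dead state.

start=S0; accept=S10; S0-a>S1; S0-b>S2; S1-a>S3; S1-b>S4; S2-a>S5; S2-b>S2; S3-a>S3; S3-b>S3; S4-a>S6; S4-b>S4; S5-a>S7; S5-b>S4; S6-a>S8; S6-b>S3; S7-a>S9; S7-b>S3; S8-a>S10; S8-b>S3; S9-a>S10; S9-b>S9; S10-a>S3; S10-b>S10

Build one automaton per condition and run them in lockstep. One (5 states) tracks whether and how much of `baaa` has been seen; the other (6 states) tracks the count of `a`s, saturating at 5. Each combined state is a pair, one component from each; accept when both components accept. Equivalent product states are then merged.
11 states suffice.
          a    b  
>  S0     S1   S2 
   S1     S3   S4 
   S2     S5   S2 
   S3     S3   S3 
   S4     S6   S4 
   S5     S7   S4 
   S6     S8   S3 
   S7     S9   S3 
   S8    S10   S3 
   S9    S10   S9 
 * S10    S3  S10 
(> = start, * = accepting)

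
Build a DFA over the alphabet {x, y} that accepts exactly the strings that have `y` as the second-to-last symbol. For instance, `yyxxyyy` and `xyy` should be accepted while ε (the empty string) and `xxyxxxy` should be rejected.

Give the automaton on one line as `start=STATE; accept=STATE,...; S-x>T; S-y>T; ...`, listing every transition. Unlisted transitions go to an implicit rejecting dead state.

start=S0; accept=S5,S6; S0-x>S1; S0-y>S2; S1-x>S3; S1-y>S4; S2-x>S5; S2-y>S6; S3-x>S3; S3-y>S4; S4-x>S5; S4-y>S6; S5-x>S3; S5-y>S4; S6-x>S5; S6-y>S6

Because acceptance depends on a position counted from the end, the machine has to buffer the most recent 2 symbols. Make each state the string of the last up-to-2 symbols read; on input `x` shift the window left and append `x`. Accept when the buffered window has length 2 and begins with `y`.
7 states suffice.
        x   y  
>  S0   S1  S2 
   S1   S3  S4 
   S2   S5  S6 
   S3   S3  S4 
   S4   S5  S6 
 * S5   S3  S4 
 * S6   S5  S6 
(> = start, * = accepting)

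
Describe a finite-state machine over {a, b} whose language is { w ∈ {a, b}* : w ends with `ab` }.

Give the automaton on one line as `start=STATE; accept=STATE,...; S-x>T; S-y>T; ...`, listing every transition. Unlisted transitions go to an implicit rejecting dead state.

Let each state record the length of the longest suffix of the input read so far that is also a prefix of `ab`. S1 means the last symbol is `a`; S2 means the last 2 symbols are `ab`. Accept only at S2, where the string currently ends in `ab`.
3 states suffice.
        a   b  
>  S0   S1  S0 
   S1   S1  S2 
 * S2   S1  S0 
(> = start, * = accepting)

start=S0; accept=S2; S0-a>S1; S0-b>S0; S1-a>S1; S1-b>S2; S2-a>S1; S2-b>S0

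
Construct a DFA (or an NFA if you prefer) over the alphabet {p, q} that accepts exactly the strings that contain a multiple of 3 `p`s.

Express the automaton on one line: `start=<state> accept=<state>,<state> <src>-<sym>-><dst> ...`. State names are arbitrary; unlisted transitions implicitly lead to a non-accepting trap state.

start=S0 accept=S0 S0-p->S1 S0-q->S0 S1-p->S2 S1-q->S1 S2-p->S0 S2-q->S2

Keep the running count of `p`s modulo 3: each `p` advances along the cycle S0 → S1 → S2 → S0 while other symbols loop. Accept at S0.
A 3-state machine:
        p   q  
>* S0   S1  S0 
   S1   S2  S1 
   S2   S0  S2 
(> = start, * = accepting)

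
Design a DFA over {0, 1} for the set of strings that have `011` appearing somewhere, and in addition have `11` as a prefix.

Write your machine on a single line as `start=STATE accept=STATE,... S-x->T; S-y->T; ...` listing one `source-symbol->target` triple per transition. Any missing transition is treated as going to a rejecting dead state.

start=q0; accept=q8; q0-0->q1; q0-1->q2; q1-0->q1; q1-1->q3; q2-0->q1; q2-1->q4; q3-0->q1; q3-1->q5; q4-0->q6; q4-1->q4; q5-0->q5; q5-1->q5; q6-0->q6; q6-1->q7; q7-0->q6; q7-1->q8; q8-0->q8; q8-1->q8

Handle the two conditions separately and then intersect. The first has 4 states tracking whether and how much of `011` has been seen; the second has 4 states tracking whether the input so far still matches the prefix `11`. A product state is a pair (one from each), accepting exactly when both do.
With 9 states:
        0   1  
>  q0   q1  q2 
   q1   q1  q3 
   q2   q1  q4 
   q3   q1  q5 
   q4   q6  q4 
   q5   q5  q5 
   q6   q6  q7 
   q7   q6  q8 
 * q8   q8  q8 
(> = start, * = accepting)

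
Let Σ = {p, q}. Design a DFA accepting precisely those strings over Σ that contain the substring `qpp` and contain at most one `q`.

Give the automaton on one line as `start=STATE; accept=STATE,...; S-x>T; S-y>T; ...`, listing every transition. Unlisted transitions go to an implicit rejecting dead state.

start=A; accept=E; A-p>A; A-q>B; B-p>C; B-q>D; C-p>E; C-q>D; D-p>F; D-q>D; E-p>E; E-q>G; F-p>G; F-q>D; G-p>G; G-q>G

Run two small machines in parallel and take their product. One (4 states) tracks whether and how much of `qpp` has been seen; the other (3 states) tracks the count of `q`s, saturating at 2. Each combined state is a pair, one component from each; accept when both components accept.
7 states suffice.
       p  q 
>  A   A  B 
   B   C  D 
   C   E  D 
   D   F  D 
 * E   E  G 
   F   G  D 
   G   G  G 
(> = start, * = accepting)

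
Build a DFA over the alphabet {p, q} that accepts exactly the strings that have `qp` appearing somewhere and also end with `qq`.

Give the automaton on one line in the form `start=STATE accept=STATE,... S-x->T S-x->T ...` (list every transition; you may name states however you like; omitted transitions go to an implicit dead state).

Handle the two conditions separately and then intersect. One (3 states) tracks whether and how much of `qp` has been seen; the other (3 states) tracks how much of the suffix `qq` has currently been matched. Each combined state is a pair, one component from each; accept when both components accept. After merging equivalent states the machine shrinks.
With 5 states:
       p  q 
>  A   A  B 
   B   C  B 
   C   C  D 
   D   C  E 
 * E   C  E 
(> = start, * = accepting)

start=A accept=E A-p->A A-q->B B-p->C B-q->B C-p->C C-q->D D-p->C D-q->E E-p->C E-q->E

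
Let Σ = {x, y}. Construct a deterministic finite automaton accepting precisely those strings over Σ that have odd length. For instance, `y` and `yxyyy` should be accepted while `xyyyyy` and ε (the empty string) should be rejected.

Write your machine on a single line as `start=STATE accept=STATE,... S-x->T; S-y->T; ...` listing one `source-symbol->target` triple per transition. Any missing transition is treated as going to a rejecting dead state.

start=A; accept=B; A-x->B; A-y->B; B-x->A; B-y->A

Only the length mod 2 matters, so use a 2-cycle: from any state, every input symbol moves to the next state, wrapping B back to A. Mark B accepting.
2 states suffice.
       x  y 
>  A   B  B 
 * B   A  A 
(> = start, * = accepting)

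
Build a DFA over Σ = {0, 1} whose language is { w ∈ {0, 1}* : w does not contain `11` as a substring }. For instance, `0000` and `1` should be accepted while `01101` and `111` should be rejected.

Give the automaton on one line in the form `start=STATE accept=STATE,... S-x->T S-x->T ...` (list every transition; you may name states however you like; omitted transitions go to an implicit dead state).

This is the complement of 'contains `11`'. Use the same substring-matching states — q0 through q2 holding how much of `11` has just been matched — but flip the accepting set: everything except the trap q2 accepts.
With 3 states:
        0   1  
>* q0   q0  q1 
 * q1   q0  q2 
   q2   q2  q2 
(> = start, * = accepting)

start=q0 accept=q0,q1 q0-0->q0 q0-1->q1 q1-0->q0 q1-1->q2 q2-0->q2 q2-1->q2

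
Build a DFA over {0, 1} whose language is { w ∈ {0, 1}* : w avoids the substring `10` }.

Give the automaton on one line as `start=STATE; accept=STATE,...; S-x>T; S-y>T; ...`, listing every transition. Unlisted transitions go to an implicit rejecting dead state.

This is the complement of 'contains `10`'. Use the same substring-matching states — A through C holding how much of `10` has just been matched — but flip the accepting set: everything except the trap C accepts.
3 states suffice.
       0  1 
>* A   A  B 
 * B   C  B 
   C   C  C 
(> = start, * = accepting)

start=A; accept=A,B; A-0>A; A-1>B; B-0>C; B-1>B; C-0>C; C-1>C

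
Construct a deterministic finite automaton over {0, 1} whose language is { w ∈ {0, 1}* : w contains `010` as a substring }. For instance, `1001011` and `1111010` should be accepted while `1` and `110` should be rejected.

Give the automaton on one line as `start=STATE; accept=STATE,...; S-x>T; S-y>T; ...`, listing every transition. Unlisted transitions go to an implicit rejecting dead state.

States q0..q2 record the length of the longest prefix of `010` that matches the current input suffix. Reaching q3 means `010` has been seen, and we stay there forever. Accept from q3.
A 4-state machine:
        0   1  
>  q0   q1  q0 
   q1   q1  q2 
   q2   q3  q0 
 * q3   q3  q3 
(> = start, * = accepting)

start=q0; accept=q3; q0-0>q1; q0-1>q0; q1-0>q1; q1-1>q2; q2-0>q3; q2-1>q0; q3-0>q3; q3-1>q3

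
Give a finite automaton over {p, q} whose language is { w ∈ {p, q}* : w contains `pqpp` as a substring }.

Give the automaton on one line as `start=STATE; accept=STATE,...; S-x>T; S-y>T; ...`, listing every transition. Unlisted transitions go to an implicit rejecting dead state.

start=S0; accept=S4; S0-p>S1; S0-q>S0; S1-p>S1; S1-q>S2; S2-p>S3; S2-q>S0; S3-p>S4; S3-q>S2; S4-p>S4; S4-q>S4

States S0..S3 record the length of the longest prefix of `pqpp` that matches the current input suffix. Reaching S4 means `pqpp` has been seen, and we stay there forever. Accept from S4.
        p   q  
>  S0   S1  S0 
   S1   S1  S2 
   S2   S3  S0 
   S3   S4  S2 
 * S4   S4  S4 
(> = start, * = accepting)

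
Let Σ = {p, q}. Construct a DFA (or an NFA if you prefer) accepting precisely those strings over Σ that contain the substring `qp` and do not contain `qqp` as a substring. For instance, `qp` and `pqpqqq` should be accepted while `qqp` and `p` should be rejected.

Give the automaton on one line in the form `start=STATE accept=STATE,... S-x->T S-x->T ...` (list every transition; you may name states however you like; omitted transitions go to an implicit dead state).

start=A accept=C,E,F A-p->A A-q->B B-p->C B-q->D C-p->C C-q->E D-p->D D-q->D E-p->C E-q->F F-p->D F-q->F

Run two small machines in parallel and take their product. One (3 states) tracks whether and how much of `qp` has been seen; the other (4 states) tracks partial matches of the forbidden pattern `qqp`. Each combined state is a pair, one component from each; accept when both components accept. Minimizing collapses redundant product states.
6 states suffice.
       p  q 
>  A   A  B 
   B   C  D 
 * C   C  E 
   D   D  D 
 * E   C  F 
 * F   D  F 
(> = start, * = accepting)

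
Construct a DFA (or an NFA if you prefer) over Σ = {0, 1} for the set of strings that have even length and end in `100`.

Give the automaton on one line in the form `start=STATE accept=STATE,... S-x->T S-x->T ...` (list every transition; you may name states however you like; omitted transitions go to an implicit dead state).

start=S0 accept=S4 S0-0->S1 S0-1->S1 S1-0->S0 S1-1->S2 S2-0->S3 S2-1->S1 S3-0->S4 S3-1->S2 S4-0->S1 S4-1->S1

Handle the two conditions separately and then intersect. One (2 states) tracks the input length modulo 2; the other (4 states) tracks how much of the suffix `100` has currently been matched. Each combined state is a pair, one component from each; accept when both components accept. Minimizing collapses redundant product states.
5 states suffice.
        0   1  
>  S0   S1  S1 
   S1   S0  S2 
   S2   S3  S1 
   S3   S4  S2 
 * S4   S1  S1 
(> = start, * = accepting)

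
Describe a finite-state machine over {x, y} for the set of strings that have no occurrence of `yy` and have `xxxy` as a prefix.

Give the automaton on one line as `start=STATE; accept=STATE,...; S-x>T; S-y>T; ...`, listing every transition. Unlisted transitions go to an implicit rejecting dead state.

Build one automaton per condition and run them in lockstep. One (3 states) tracks partial matches of the forbidden pattern `yy`; the other (6 states) tracks whether the input so far still matches the prefix `xxxy`. Each combined state is a pair, one component from each; accept when both components accept. Equivalent product states are then merged.
        x   y  
>  S0   S1  S2 
   S1   S3  S2 
   S2   S2  S2 
   S3   S4  S2 
   S4   S2  S5 
 * S5   S6  S2 
 * S6   S6  S5 
(> = start, * = accepting)

start=S0; accept=S5,S6; S0-x>S1; S0-y>S2; S1-x>S3; S1-y>S2; S2-x>S2; S2-y>S2; S3-x>S4; S3-y>S2; S4-x>S2; S4-y>S5; S5-x>S6; S5-y>S2; S6-x>S6; S6-y>S5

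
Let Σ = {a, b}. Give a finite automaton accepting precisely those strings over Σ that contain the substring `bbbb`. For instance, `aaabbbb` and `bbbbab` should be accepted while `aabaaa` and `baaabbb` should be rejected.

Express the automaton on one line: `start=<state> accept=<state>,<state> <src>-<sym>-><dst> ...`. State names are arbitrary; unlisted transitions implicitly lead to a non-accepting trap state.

start=q0 accept=q4 q0-a->q0 q0-b->q1 q1-a->q0 q1-b->q2 q2-a->q0 q2-b->q3 q3-a->q0 q3-b->q4 q4-a->q4 q4-b->q4

States q0..q3 record the length of the longest prefix of `bbbb` that matches the current input suffix. Reaching q4 means `bbbb` has been seen, and we stay there forever. Accept from q4.
        a   b  
>  q0   q0  q1 
   q1   q0  q2 
   q2   q0  q3 
   q3   q0  q4 
 * q4   q4  q4 
(> = start, * = accepting)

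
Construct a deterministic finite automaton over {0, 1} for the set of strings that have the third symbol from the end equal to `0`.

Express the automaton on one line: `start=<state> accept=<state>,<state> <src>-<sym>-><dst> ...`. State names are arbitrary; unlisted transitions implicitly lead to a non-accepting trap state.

A DFA must remember the last 3 symbols (since which symbol is third-to-last isn't known until the input ends). Use one state per possible window of the last ≤3 symbols; accept from those whose window starts with `0`.
With 15 states:
          0    1  
>  q0     q1   q2 
   q1     q3   q4 
   q2     q5   q6 
   q3     q7   q8 
   q4     q9  q10 
   q5    q11  q12 
   q6    q13  q14 
 * q7     q7   q8 
 * q8     q9  q10 
 * q9    q11  q12 
 * q10   q13  q14 
   q11    q7   q8 
   q12    q9  q10 
   q13   q11  q12 
   q14   q13  q14 
(> = start, * = accepting)

start=q0 accept=q7,q8,q9,q10 q0-0->q1 q0-1->q2 q1-0->q3 q1-1->q4 q2-0->q5 q2-1->q6 q3-0->q7 q3-1->q8 q4-0->q9 q4-1->q10 q5-0->q11 q5-1->q12 q6-0->q13 q6-1->q14 q7-0->q7 q7-1->q8 q8-0->q9 q8-1->q10 q9-0->q11 q9-1->q12 q10-0->q13 q10-1->q14 q11-0->q7 q11-1->q8 q12-0->q9 q12-1->q10 q13-0->q11 q13-1->q12 q14-0->q13 q14-1->q14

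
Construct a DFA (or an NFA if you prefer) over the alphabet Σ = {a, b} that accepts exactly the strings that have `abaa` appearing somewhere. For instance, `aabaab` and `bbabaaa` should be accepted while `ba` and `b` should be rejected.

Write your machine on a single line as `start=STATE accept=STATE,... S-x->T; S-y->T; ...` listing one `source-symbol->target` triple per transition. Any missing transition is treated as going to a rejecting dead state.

start=s0; accept=s4; s0-a->s1; s0-b->s0; s1-a->s1; s1-b->s2; s2-a->s3; s2-b->s0; s3-a->s4; s3-b->s2; s4-a->s4; s4-b->s4

Track how much of `abaa` has been matched so far: state s0 is no progress, s4 is the absorbing accept state reached once `abaa` has occurred. Intermediate states record partial matches; on a mismatch, fall back to the longest reusable overlap.
With 5 states:
        a   b  
>  s0   s1  s0 
   s1   s1  s2 
   s2   s3  s0 
   s3   s4  s2 
 * s4   s4  s4 
(> = start, * = accepting)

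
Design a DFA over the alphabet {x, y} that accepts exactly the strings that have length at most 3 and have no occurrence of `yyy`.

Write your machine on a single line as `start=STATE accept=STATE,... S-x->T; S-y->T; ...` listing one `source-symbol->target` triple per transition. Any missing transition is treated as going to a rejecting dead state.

start=q0; accept=q0,q1,q2,q3,q4,q5; q0-x->q1; q0-y->q2; q1-x->q3; q1-y->q3; q2-x->q3; q2-y->q4; q3-x->q5; q3-y->q5; q4-x->q5; q4-y->q6; q5-x->q6; q5-y->q6; q6-x->q6; q6-y->q6

Build one automaton per condition and run them in lockstep. The first has 5 states tracking the input length, saturating at 4; the second has 4 states tracking partial matches of the forbidden pattern `yyy`. A product state is a pair (one from each), accepting exactly when both do. Minimizing collapses redundant product states.
        x   y  
>* q0   q1  q2 
 * q1   q3  q3 
 * q2   q3  q4 
 * q3   q5  q5 
 * q4   q5  q6 
 * q5   q6  q6 
   q6   q6  q6 
(> = start, * = accepting)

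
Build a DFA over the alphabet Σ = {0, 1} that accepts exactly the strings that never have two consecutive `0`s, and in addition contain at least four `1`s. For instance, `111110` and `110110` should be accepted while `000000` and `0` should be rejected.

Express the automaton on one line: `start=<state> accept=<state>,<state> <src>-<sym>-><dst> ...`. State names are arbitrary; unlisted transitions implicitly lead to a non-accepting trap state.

Handle the two conditions separately and then intersect. One (3 states) tracks partial matches of the forbidden pattern `00`; the other (6 states) tracks the count of `1`s, saturating at 5. Each combined state is a pair, one component from each; accept when both components accept.
An 18-state machine:
          0    1  
>  q0     q1   q2 
   q1     q3   q2 
   q2     q4   q5 
   q3     q3   q6 
   q4     q6   q5 
   q5     q7   q8 
   q6     q6   q9 
   q7     q9   q8 
   q8    q10  q11 
   q9     q9  q12 
   q10   q12  q11 
 * q11   q13  q14 
   q12   q12  q15 
 * q13   q15  q14 
 * q14   q16  q14 
   q15   q15  q17 
 * q16   q17  q14 
   q17   q17  q17 
(> = start, * = accepting)

start=q0 accept=q11,q13,q14,q16 q0-0->q1 q0-1->q2 q1-0->q3 q1-1->q2 q2-0->q4 q2-1->q5 q3-0->q3 q3-1->q6 q4-0->q6 q4-1->q5 q5-0->q7 q5-1->q8 q6-0->q6 q6-1->q9 q7-0->q9 q7-1->q8 q8-0->q10 q8-1->q11 q9-0->q9 q9-1->q12 q10-0->q12 q10-1->q11 q11-0->q13 q11-1->q14 q12-0->q12 q12-1->q15 q13-0->q15 q13-1->q14 q14-0->q16 q14-1->q14 q15-0->q15 q15-1->q17 q16-0->q17 q16-1->q14 q17-0->q17 q17-1->q17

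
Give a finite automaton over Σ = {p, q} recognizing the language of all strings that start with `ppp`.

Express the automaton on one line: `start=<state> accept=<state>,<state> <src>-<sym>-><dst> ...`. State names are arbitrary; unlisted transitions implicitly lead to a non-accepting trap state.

Check the first 3 symbols one by one: A through C record how many have matched `ppp` so far; any wrong symbol goes to the dead state E. After all 3 match we enter the accepting sink D.
5 states suffice.
       p  q 
>  A   B  E 
   B   C  E 
   C   D  E 
 * D   D  D 
   E   E  E 
(> = start, * = accepting)

start=A accept=D A-p->B A-q->E B-p->C B-q->E C-p->D C-q->E D-p->D D-q->D E-p->E E-q->E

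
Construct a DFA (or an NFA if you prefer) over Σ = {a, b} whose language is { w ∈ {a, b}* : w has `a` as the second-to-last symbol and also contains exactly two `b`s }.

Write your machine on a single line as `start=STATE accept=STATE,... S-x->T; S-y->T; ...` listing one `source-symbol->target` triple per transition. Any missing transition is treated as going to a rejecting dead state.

start=q0; accept=q4,q7; q0-a->q0; q0-b->q1; q1-a->q2; q1-b->q3; q2-a->q2; q2-b->q4; q3-a->q5; q3-b->q6; q4-a->q5; q4-b->q6; q5-a->q7; q5-b->q6; q6-a->q6; q6-b->q6; q7-a->q7; q7-b->q6

Build one automaton per condition and run them in lockstep. One (7 states) tracks the last 2 symbols read; the other (4 states) tracks the count of `b`s, saturating at 3. Each combined state is a pair, one component from each; accept when both components accept. Minimizing collapses redundant product states.
8 states suffice.
        a   b  
>  q0   q0  q1 
   q1   q2  q3 
   q2   q2  q4 
   q3   q5  q6 
 * q4   q5  q6 
   q5   q7  q6 
   q6   q6  q6 
 * q7   q7  q6 
(> = start, * = accepting)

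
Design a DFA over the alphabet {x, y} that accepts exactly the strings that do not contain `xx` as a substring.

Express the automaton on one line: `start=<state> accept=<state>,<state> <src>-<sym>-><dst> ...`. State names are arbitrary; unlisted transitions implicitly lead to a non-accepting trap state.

Track partial matches of the forbidden pattern `xx`. State q2 is a dead state reached once `xx` has occurred; every other state accepts. q0 means no part of `xx` is currently matched.
        x   y  
>* q0   q1  q0 
 * q1   q2  q0 
   q2   q2  q2 
(> = start, * = accepting)

start=q0 accept=q0,q1 q0-x->q1 q0-y->q0 q1-x->q2 q1-y->q0 q2-x->q2 q2-y->q2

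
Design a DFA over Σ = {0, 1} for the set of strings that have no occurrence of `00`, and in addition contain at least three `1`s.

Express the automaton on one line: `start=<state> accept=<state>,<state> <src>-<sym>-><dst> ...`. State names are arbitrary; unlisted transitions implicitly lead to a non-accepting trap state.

Handle the two conditions separately and then intersect. One (3 states) tracks partial matches of the forbidden pattern `00`; the other (5 states) tracks the count of `1`s, saturating at 4. Each combined state is a pair, one component from each; accept when both components accept. Minimizing collapses redundant product states.
9 states suffice.
        0   1  
>  S0   S1  S2 
   S1   S3  S2 
   S2   S4  S5 
   S3   S3  S3 
   S4   S3  S5 
   S5   S6  S7 
   S6   S3  S7 
 * S7   S8  S7 
 * S8   S3  S7 
(> = start, * = accepting)

start=S0 accept=S7,S8 S0-0->S1 S0-1->S2 S1-0->S3 S1-1->S2 S2-0->S4 S2-1->S5 S3-0->S3 S3-1->S3 S4-0->S3 S4-1->S5 S5-0->S6 S5-1->S7 S6-0->S3 S6-1->S7 S7-0->S8 S7-1->S7 S8-0->S3 S8-1->S7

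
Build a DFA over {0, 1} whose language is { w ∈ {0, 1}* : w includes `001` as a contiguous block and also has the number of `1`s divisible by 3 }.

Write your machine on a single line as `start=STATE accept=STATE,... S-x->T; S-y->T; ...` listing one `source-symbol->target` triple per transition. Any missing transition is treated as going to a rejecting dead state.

Build one automaton per condition and run them in lockstep. One (4 states) tracks whether and how much of `001` has been seen; the other (3 states) tracks the count of `1`s modulo 3. Each combined state is a pair, one component from each; accept when both components accept. After merging equivalent states the machine shrinks.
10 states suffice.
        0   1  
>  q0   q1  q2 
   q1   q3  q2 
   q2   q4  q5 
   q3   q3  q6 
   q4   q6  q5 
   q5   q7  q0 
   q6   q6  q8 
   q7   q8  q0 
   q8   q8  q9 
 * q9   q9  q6 
(> = start, * = accepting)

start=q0; accept=q9; q0-0->q1; q0-1->q2; q1-0->q3; q1-1->q2; q2-0->q4; q2-1->q5; q3-0->q3; q3-1->q6; q4-0->q6; q4-1->q5; q5-0->q7; q5-1->q0; q6-0->q6; q6-1->q8; q7-0->q8; q7-1->q0; q8-0->q8; q8-1->q9; q9-0->q9; q9-1->q6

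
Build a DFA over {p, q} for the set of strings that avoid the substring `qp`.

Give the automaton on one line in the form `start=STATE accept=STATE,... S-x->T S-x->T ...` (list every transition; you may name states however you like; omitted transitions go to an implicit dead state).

start=A accept=A,B A-p->A A-q->B B-p->C B-q->B C-p->C C-q->C

Track partial matches of the forbidden pattern `qp`. State C is a dead state reached once `qp` has occurred; every other state accepts. A means no part of `qp` is currently matched.
3 states suffice.
       p  q 
>* A   A  B 
 * B   C  B 
   C   C  C 
(> = start, * = accepting)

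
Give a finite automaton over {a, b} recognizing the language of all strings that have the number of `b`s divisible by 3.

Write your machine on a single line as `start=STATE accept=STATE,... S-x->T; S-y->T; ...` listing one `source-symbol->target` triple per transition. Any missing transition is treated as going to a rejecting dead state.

start=q0; accept=q0; q0-a->q0; q0-b->q1; q1-a->q1; q1-b->q2; q2-a->q2; q2-b->q0

Keep the running count of `b`s modulo 3: each `b` advances along the cycle q0 → q1 → q2 → q0 while other symbols loop. Accept at q0.
        a   b  
>* q0   q0  q1 
   q1   q1  q2 
   q2   q2  q0 
(> = start, * = accepting)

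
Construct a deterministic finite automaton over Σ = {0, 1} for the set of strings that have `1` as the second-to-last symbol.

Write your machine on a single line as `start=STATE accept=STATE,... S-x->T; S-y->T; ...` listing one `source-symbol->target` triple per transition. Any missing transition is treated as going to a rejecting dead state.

Because acceptance depends on a position counted from the end, the machine has to buffer the most recent 2 symbols. Make each state the string of the last up-to-2 symbols read; on input `x` shift the window left and append `x`. Accept when the buffered window has length 2 and begins with `1`.
7 states suffice.
        0   1  
>  s0   s1  s2 
   s1   s3  s4 
   s2   s5  s6 
   s3   s3  s4 
   s4   s5  s6 
 * s5   s3  s4 
 * s6   s5  s6 
(> = start, * = accepting)

start=s0; accept=s5,s6; s0-0->s1; s0-1->s2; s1-0->s3; s1-1->s4; s2-0->s5; s2-1->s6; s3-0->s3; s3-1->s4; s4-0->s5; s4-1->s6; s5-0->s3; s5-1->s4; s6-0->s5; s6-1->s6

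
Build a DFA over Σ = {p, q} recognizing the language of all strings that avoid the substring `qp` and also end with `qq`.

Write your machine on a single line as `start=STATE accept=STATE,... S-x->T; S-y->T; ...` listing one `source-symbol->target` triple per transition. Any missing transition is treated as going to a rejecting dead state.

start=s0; accept=s3; s0-p->s0; s0-q->s1; s1-p->s2; s1-q->s3; s2-p->s2; s2-q->s4; s3-p->s2; s3-q->s3; s4-p->s2; s4-q->s5; s5-p->s2; s5-q->s5

Run two small machines in parallel and take their product. The first has 3 states tracking partial matches of the forbidden pattern `qp`; the second has 3 states tracking how much of the suffix `qq` has currently been matched. A product state is a pair (one from each), accepting exactly when both do.
6 states suffice.
        p   q  
>  s0   s0  s1 
   s1   s2  s3 
   s2   s2  s4 
 * s3   s2  s3 
   s4   s2  s5 
   s5   s2  s5 
(> = start, * = accepting)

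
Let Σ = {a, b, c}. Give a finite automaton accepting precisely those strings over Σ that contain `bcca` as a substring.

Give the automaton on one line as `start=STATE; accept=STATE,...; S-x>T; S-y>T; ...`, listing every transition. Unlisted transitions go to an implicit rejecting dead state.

States q0..q3 record the length of the longest prefix of `bcca` that matches the current input suffix. Reaching q4 means `bcca` has been seen, and we stay there forever. Accept from q4.
A 5-state machine:
        a   b   c  
>  q0   q0  q1  q0 
   q1   q0  q1  q2 
   q2   q0  q1  q3 
   q3   q4  q1  q0 
 * q4   q4  q4  q4 
(> = start, * = accepting)

start=q0; accept=q4; q0-a>q0; q0-b>q1; q0-c>q0; q1-a>q0; q1-b>q1; q1-c>q2; q2-a>q0; q2-b>q1; q2-c>q3; q3-a>q4; q3-b>q1; q3-c>q0; q4-a>q4; q4-b>q4; q4-c>q4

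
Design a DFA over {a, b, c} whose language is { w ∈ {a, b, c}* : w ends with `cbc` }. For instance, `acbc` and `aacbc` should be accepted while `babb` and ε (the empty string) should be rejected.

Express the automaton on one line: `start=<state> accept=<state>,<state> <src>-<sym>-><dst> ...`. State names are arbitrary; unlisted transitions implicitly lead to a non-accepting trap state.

start=S0 accept=S3 S0-a->S0 S0-b->S0 S0-c->S1 S1-a->S0 S1-b->S2 S1-c->S1 S2-a->S0 S2-b->S0 S2-c->S3 S3-a->S0 S3-b->S2 S3-c->S1

Remember how much of `cbc` the current input suffix matches. State S0 means no match yet; S1 means the last symbol is `c`; S2 means the last 2 symbols are `cb`; S3 means the last 3 symbols are `cbc`. Only S3 accepts. On a mismatch, fall back to the longest proper suffix that is still a prefix of `cbc`.
A 4-state machine:
        a   b   c  
>  S0   S0  S0  S1 
   S1   S0  S2  S1 
   S2   S0  S0  S3 
 * S3   S0  S2  S1 
(> = start, * = accepting)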